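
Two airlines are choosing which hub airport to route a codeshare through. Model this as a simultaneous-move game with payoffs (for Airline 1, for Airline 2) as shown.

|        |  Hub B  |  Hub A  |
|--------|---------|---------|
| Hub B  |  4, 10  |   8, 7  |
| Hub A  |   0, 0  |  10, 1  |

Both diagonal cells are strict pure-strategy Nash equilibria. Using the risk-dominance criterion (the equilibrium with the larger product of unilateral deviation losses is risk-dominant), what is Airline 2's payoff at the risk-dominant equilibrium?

10

At both Hub B: Airline 1 loses 4 − 0 = 4 by deviating; Airline 2 loses 10 − 7 = 3. Product = 4·3 = 12.
At both Hub A: Airline 1 loses 10 − 8 = 2 by deviating; Airline 2 loses 1 − 0 = 1. Product = 2·1 = 2.
12 > 2, so both Hub B is risk-dominant. Airline 2's payoff there is 10.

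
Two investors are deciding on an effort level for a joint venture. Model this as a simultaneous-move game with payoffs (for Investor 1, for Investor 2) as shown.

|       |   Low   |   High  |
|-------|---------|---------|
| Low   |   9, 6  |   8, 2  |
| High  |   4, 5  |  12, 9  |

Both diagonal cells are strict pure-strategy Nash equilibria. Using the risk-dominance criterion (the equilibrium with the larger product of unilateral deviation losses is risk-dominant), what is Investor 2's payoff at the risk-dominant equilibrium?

At both Low: Investor 1 loses 9 − 4 = 5 by deviating; Investor 2 loses 6 − 2 = 4. Product = 5·4 = 20.
At both High: Investor 1 loses 12 − 8 = 4 by deviating; Investor 2 loses 9 − 5 = 4. Product = 4·4 = 16.
20 > 16, so both Low is risk-dominant. Investor 2's payoff there is 6.

6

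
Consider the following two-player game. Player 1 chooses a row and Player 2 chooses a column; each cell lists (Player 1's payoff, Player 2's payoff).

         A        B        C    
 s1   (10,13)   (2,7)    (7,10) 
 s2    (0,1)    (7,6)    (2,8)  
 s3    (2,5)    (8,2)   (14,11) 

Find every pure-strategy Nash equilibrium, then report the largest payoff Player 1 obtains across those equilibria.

14

(s1, A) is a pure NE (Player 1: 10 ≥ 2; Player 2: 13 ≥ 10). Player 1 gets 10.
(s3, C) is a pure NE (Player 1: 14 ≥ 7; Player 2: 11 ≥ 5). Player 1 gets 14.
Every other cell has a profitable deviation for at least one player. Highest of {10, 14} is 14.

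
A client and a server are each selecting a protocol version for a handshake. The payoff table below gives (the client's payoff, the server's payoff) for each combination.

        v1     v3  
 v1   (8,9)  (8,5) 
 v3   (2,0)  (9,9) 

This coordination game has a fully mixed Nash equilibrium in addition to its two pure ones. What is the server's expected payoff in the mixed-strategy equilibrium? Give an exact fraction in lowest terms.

The client mixes with probability p on v1, chosen so the server is indifferent: 9p + 0(1−p) = 5p + 9(1−p) gives p = 9/13.
The server's expected payoff is 9·9/13 + 0·4/13 = 81/13.

81/13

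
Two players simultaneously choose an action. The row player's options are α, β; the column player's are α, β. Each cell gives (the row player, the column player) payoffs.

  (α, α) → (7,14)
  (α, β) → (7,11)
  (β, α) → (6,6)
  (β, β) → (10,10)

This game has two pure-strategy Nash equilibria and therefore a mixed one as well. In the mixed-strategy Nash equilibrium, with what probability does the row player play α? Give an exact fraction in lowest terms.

The row player's mix p on α must make the column player indifferent between α and β.
The column player's payoff from α: 14p + 6(1−p). From β: 11p + 10(1−p).
Set equal: 3p = 4(1−p) → p = 4/7.

4/7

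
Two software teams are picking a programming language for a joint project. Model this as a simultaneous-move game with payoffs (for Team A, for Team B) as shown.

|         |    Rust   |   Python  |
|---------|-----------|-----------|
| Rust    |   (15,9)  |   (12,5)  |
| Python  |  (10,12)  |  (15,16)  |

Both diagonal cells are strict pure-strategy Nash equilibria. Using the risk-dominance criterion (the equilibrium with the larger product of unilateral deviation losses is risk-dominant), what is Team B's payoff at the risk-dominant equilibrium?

9

At both Rust: Team A loses 15 − 10 = 5 by deviating; Team B loses 9 − 5 = 4. Product = 5·4 = 20.
At both Python: Team A loses 15 − 12 = 3 by deviating; Team B loses 16 − 12 = 4. Product = 3·4 = 12.
20 > 12, so both Rust is risk-dominant. Team B's payoff there is 9.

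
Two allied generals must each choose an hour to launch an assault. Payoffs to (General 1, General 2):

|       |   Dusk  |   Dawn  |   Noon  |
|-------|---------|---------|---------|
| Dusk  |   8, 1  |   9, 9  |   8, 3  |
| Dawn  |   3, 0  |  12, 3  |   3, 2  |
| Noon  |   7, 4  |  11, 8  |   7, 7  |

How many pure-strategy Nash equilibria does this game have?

Both Dawn: General 1 gets 12 (best alternative 11); General 2 gets 3 (best alternative 2). Neither deviates — NE.
Both Dusk is not a NE: General 2 would switch to Dawn (9 > 1).
No other cell survives both best-response checks, so there is 1 pure NE.

1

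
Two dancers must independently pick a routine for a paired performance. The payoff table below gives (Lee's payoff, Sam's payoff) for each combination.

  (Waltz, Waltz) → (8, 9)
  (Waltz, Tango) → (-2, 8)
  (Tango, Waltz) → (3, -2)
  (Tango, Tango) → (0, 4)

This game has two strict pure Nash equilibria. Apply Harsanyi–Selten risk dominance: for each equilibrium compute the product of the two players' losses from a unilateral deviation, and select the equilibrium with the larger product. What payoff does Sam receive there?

At both Waltz: Lee loses 8 − 3 = 5 by deviating; Sam loses 9 − 8 = 1. Product = 5·1 = 5.
At both Tango: Lee loses 0 − (-2) = 2 by deviating; Sam loses 4 − (-2) = 6. Product = 2·6 = 12.
12 > 5, so both Tango is risk-dominant. Sam's payoff there is 4.

4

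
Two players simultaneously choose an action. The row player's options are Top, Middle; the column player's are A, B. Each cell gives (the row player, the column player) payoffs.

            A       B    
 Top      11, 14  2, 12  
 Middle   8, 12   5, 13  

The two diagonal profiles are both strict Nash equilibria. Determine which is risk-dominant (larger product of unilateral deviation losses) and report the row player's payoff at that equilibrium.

At (Top, A): the row player loses 11 − 8 = 3 by deviating; the column player loses 14 − 12 = 2. Product = 3·2 = 6.
At (Middle, B): the row player loses 5 − 2 = 3 by deviating; the column player loses 13 − 12 = 1. Product = 3·1 = 3.
6 > 3, so (Top, A) is risk-dominant. The row player's payoff there is 11.

11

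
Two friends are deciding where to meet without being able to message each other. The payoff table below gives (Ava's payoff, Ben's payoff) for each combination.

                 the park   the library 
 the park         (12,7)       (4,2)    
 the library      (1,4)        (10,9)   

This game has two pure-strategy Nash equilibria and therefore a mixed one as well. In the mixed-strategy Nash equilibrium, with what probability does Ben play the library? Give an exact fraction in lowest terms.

11/17

Ben's mix q on the park must make Ava indifferent between the park and the library.
Ava's payoff from the park: 12q + 4(1−q). From the library: 1q + 10(1−q).
Set equal: 11q = 6(1−q) → q = 6/17.
Probability on the library is 1 − 6/17 = 11/17.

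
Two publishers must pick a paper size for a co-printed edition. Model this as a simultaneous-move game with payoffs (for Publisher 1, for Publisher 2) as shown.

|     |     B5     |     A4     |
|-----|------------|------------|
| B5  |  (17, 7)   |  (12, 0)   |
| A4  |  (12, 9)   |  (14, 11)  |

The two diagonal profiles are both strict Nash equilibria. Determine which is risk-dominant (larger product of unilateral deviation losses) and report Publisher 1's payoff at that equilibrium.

17

At both B5: Publisher 1 loses 17 − 12 = 5 by deviating; Publisher 2 loses 7 − 0 = 7. Product = 5·7 = 35.
At both A4: Publisher 1 loses 14 − 12 = 2 by deviating; Publisher 2 loses 11 − 9 = 2. Product = 2·2 = 4.
35 > 4, so both B5 is risk-dominant. Publisher 1's payoff there is 17.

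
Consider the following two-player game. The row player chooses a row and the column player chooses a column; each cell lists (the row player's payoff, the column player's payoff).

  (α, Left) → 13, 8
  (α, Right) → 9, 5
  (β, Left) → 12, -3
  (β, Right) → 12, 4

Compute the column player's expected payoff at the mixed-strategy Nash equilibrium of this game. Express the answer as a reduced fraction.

The row player mixes with probability p on α, chosen so the column player is indifferent: 8p + (-3)(1−p) = 5p + 4(1−p) gives p = 7/10.
The column player's expected payoff is 8·7/10 + (-3)·3/10 = 47/10.

47/10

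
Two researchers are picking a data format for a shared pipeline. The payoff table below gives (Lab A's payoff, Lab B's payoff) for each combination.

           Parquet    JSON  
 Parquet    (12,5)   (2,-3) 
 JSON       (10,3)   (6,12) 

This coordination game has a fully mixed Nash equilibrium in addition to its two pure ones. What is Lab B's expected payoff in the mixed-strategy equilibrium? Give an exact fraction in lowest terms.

69/17

Lab A mixes with probability p on Parquet, chosen so Lab B is indifferent: 5p + 3(1−p) = (-3)p + 12(1−p) gives p = 9/17.
Lab B's expected payoff is 5·9/17 + 3·8/17 = 69/17.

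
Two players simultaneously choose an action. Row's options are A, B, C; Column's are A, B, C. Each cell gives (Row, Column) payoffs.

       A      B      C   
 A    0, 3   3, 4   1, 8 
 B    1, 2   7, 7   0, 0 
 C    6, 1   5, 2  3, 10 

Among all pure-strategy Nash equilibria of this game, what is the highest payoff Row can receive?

7

Both B is a pure NE (Row: 7 ≥ 5; Column: 7 ≥ 2). Row gets 7.
Both C is a pure NE (Row: 3 ≥ 1; Column: 10 ≥ 2). Row gets 3.
Every other cell has a profitable deviation for at least one player. Highest of {7, 3} is 7.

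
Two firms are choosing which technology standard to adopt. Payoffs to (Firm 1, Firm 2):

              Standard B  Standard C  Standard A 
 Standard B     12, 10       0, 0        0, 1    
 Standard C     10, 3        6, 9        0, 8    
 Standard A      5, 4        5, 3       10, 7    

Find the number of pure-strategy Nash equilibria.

Both Standard B: Firm 1 gets 12 (best alternative 10); Firm 2 gets 10 (best alternative 1). Neither deviates — NE.
Both Standard C: Firm 1 gets 6 (best alternative 5); Firm 2 gets 9 (best alternative 8). Neither deviates — NE.
Both Standard A: Firm 1 gets 10 (best alternative 0); Firm 2 gets 7 (best alternative 4). Neither deviates — NE.
(Standard B, Standard A) is not a NE: Firm 1 would switch to Standard A (10 > 0).
No other cell survives both best-response checks, so there are 3 pure NE.

3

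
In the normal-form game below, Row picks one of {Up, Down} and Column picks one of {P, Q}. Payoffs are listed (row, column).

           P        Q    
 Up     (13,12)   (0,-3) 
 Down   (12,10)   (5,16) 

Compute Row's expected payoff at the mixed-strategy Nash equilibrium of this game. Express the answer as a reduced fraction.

Column mixes with probability q on P, chosen so Row is indifferent: 13q + 0(1−q) = 12q + 5(1−q) gives q = 5/6.
Row's expected payoff (from either row, since indifferent) is 13·5/6 + 0·1/6 = 65/6.

65/6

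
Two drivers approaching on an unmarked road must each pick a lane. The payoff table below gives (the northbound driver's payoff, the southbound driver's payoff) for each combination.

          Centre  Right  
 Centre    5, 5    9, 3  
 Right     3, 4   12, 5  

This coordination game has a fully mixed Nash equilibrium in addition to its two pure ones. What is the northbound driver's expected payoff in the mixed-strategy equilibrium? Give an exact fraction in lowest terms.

The southbound driver mixes with probability q on Centre, chosen so the northbound driver is indifferent: 5q + 9(1−q) = 3q + 12(1−q) gives q = 3/5.
The northbound driver's expected payoff (from either row, since indifferent) is 5·3/5 + 9·2/5 = 33/5.

33/5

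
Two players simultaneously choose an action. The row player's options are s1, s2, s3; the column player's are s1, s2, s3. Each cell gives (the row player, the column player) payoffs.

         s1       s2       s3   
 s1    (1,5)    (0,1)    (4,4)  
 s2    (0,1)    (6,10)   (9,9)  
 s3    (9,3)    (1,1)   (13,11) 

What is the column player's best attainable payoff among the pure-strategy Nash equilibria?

Both s2 is a pure NE (the row player: 6 ≥ 1; the column player: 10 ≥ 9). The column player gets 10.
Both s3 is a pure NE (the row player: 13 ≥ 9; the column player: 11 ≥ 3). The column player gets 11.
Every other cell has a profitable deviation for at least one player. Highest of {10, 11} is 11.

11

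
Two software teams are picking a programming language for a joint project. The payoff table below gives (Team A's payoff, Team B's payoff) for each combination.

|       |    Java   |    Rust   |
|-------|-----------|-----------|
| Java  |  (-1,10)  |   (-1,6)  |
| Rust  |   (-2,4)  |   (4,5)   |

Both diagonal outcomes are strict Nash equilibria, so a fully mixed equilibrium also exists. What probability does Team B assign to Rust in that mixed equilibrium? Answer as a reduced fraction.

1/6

Team B's mix q on Java must make Team A indifferent between Java and Rust.
Team A's payoff from Java: (-1)q + (-1)(1−q). From Rust: (-2)q + 4(1−q).
Set equal: 1q = 5(1−q) → q = 5/6.
Probability on Rust is 1 − 5/6 = 1/6.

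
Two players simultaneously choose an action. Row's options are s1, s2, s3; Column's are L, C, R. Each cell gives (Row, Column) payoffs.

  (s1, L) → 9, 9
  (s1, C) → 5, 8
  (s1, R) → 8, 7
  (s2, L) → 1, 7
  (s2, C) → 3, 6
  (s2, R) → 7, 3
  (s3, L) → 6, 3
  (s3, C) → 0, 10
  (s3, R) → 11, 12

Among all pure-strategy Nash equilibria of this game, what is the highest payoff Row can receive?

(s1, L) is a pure NE (Row: 9 ≥ 6; Column: 9 ≥ 8). Row gets 9.
(s3, R) is a pure NE (Row: 11 ≥ 8; Column: 12 ≥ 10). Row gets 11.
Every other cell has a profitable deviation for at least one player. Highest of {9, 11} is 11.

11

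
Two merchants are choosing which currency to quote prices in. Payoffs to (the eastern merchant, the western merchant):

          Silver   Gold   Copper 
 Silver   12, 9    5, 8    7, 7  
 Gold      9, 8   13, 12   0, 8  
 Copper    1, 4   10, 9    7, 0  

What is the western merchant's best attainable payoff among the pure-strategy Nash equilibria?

12

Both Silver is a pure NE (the eastern merchant: 12 ≥ 9; the western merchant: 9 ≥ 8). The western merchant gets 9.
Both Gold is a pure NE (the eastern merchant: 13 ≥ 10; the western merchant: 12 ≥ 8). The western merchant gets 12.
Every other cell has a profitable deviation for at least one player. Highest of {9, 12} is 12.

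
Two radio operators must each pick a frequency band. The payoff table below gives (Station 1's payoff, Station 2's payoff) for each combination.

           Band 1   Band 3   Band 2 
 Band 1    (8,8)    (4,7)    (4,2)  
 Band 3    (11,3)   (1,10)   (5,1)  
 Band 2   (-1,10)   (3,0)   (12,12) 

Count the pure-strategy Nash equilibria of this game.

1

Both Band 2: Station 1 gets 12 (best alternative 5); Station 2 gets 12 (best alternative 10). Neither deviates — NE.
Both Band 1 is not a NE: Station 1 would switch to Band 3 (11 > 8).
No other cell survives both best-response checks, so there is 1 pure NE.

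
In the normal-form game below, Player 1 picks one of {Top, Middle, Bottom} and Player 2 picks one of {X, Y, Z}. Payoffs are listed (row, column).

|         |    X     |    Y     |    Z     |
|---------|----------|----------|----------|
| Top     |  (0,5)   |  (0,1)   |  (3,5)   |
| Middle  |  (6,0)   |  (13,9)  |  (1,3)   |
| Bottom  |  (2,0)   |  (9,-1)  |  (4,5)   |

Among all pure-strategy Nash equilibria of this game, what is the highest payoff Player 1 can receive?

13

(Middle, Y) is a pure NE (Player 1: 13 ≥ 9; Player 2: 9 ≥ 3). Player 1 gets 13.
(Bottom, Z) is a pure NE (Player 1: 4 ≥ 3; Player 2: 5 ≥ 0). Player 1 gets 4.
Every other cell has a profitable deviation for at least one player. Highest of {13, 4} is 13.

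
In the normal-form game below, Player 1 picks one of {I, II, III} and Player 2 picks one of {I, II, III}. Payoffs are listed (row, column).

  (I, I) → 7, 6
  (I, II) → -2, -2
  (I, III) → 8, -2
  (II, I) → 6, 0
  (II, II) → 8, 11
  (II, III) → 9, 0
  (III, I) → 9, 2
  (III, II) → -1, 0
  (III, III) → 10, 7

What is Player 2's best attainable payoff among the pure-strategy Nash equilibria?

11

Both II is a pure NE (Player 1: 8 ≥ -1; Player 2: 11 ≥ 0). Player 2 gets 11.
Both III is a pure NE (Player 1: 10 ≥ 9; Player 2: 7 ≥ 2). Player 2 gets 7.
Every other cell has a profitable deviation for at least one player. Highest of {11, 7} is 11.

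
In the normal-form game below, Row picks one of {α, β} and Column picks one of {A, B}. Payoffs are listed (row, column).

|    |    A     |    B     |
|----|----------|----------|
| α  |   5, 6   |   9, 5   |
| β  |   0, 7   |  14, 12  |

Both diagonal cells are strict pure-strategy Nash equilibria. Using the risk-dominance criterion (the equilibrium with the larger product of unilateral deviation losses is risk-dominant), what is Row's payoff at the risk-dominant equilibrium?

14

At (α, A): Row loses 5 − 0 = 5 by deviating; Column loses 6 − 5 = 1. Product = 5·1 = 5.
At (β, B): Row loses 14 − 9 = 5 by deviating; Column loses 12 − 7 = 5. Product = 5·5 = 25.
25 > 5, so (β, B) is risk-dominant. Row's payoff there is 14.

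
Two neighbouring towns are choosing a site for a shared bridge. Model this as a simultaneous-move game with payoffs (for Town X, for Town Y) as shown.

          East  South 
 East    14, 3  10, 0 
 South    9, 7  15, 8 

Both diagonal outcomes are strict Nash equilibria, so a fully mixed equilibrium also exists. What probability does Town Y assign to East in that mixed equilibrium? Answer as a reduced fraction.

1/2

Town Y's mix q on East must make Town X indifferent between East and South.
Town X's payoff from East: 14q + 10(1−q). From South: 9q + 15(1−q).
Set equal: 5q = 5(1−q) → q = 5/10 = 1/2.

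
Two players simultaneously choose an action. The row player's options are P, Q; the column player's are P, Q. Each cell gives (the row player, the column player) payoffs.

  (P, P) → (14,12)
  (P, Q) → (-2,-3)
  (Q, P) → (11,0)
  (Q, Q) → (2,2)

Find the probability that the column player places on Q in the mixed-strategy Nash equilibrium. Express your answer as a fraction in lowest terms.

The column player's mix q on P must make the row player indifferent between P and Q.
The row player's payoff from P: 14q + (-2)(1−q). From Q: 11q + 2(1−q).
Set equal: 3q = 4(1−q) → q = 4/7.
Probability on Q is 1 − 4/7 = 3/7.

3/7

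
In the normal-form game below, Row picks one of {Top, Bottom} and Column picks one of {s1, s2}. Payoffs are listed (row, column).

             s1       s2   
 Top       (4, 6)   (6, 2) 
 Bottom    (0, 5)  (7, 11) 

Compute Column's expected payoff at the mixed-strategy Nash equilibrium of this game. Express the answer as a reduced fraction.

28/5

Row mixes with probability p on Top, chosen so Column is indifferent: 6p + 5(1−p) = 2p + 11(1−p) gives p = 3/5.
Column's expected payoff is 6·3/5 + 5·2/5 = 28/5.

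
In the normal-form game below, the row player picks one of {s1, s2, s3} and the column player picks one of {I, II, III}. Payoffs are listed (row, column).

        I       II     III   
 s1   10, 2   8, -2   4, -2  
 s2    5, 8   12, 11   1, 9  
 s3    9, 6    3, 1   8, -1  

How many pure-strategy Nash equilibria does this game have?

(s1, I): the row player gets 10 (best alternative 9); the column player gets 2 (best alternative -2). Neither deviates — NE.
(s2, II): the row player gets 12 (best alternative 8); the column player gets 11 (best alternative 9). Neither deviates — NE.
(s3, III) is not a NE: the column player would switch to I (6 > -1).
No other cell survives both best-response checks, so there are 2 pure NE.

2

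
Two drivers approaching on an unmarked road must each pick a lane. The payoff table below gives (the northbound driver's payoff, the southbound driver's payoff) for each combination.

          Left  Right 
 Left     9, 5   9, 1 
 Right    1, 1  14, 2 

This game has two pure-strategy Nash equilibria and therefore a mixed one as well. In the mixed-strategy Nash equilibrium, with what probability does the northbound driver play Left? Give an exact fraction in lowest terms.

1/5

The northbound driver's mix p on Left must make the southbound driver indifferent between Left and Right.
The southbound driver's payoff from Left: 5p + 1(1−p). From Right: 1p + 2(1−p).
Set equal: 4p = 1(1−p) → p = 1/5.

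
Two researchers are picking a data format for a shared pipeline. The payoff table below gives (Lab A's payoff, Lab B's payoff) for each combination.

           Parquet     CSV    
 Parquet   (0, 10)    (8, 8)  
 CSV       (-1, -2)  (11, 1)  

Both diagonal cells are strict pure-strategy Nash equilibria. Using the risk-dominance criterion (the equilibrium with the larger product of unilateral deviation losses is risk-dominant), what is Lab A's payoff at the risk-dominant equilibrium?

At both Parquet: Lab A loses 0 − (-1) = 1 by deviating; Lab B loses 10 − 8 = 2. Product = 1·2 = 2.
At both CSV: Lab A loses 11 − 8 = 3 by deviating; Lab B loses 1 − (-2) = 3. Product = 3·3 = 9.
9 > 2, so both CSV is risk-dominant. Lab A's payoff there is 11.

11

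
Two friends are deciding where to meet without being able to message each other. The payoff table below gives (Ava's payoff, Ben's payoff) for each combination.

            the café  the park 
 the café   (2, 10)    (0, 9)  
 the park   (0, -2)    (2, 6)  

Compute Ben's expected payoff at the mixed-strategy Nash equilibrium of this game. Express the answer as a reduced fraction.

Ava mixes with probability p on the café, chosen so Ben is indifferent: 10p + (-2)(1−p) = 9p + 6(1−p) gives p = 8/9.
Ben's expected payoff is 10·8/9 + (-2)·1/9 = 26/3.

26/3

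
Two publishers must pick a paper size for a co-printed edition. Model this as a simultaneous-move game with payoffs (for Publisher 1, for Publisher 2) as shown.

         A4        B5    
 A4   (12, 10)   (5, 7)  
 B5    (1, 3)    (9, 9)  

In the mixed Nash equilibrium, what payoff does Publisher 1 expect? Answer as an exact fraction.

103/15

Publisher 2 mixes with probability q on A4, chosen so Publisher 1 is indifferent: 12q + 5(1−q) = 1q + 9(1−q) gives q = 4/15.
Publisher 1's expected payoff (from either row, since indifferent) is 12·4/15 + 5·11/15 = 103/15.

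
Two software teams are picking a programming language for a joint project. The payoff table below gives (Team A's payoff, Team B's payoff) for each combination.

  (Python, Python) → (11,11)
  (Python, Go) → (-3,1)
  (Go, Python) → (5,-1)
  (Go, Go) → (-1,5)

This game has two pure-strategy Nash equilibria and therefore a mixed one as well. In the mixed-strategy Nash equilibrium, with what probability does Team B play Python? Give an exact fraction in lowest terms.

1/4

Team B's mix q on Python must make Team A indifferent between Python and Go.
Team A's payoff from Python: 11q + (-3)(1−q). From Go: 5q + (-1)(1−q).
Set equal: 6q = 2(1−q) → q = 2/8 = 1/4.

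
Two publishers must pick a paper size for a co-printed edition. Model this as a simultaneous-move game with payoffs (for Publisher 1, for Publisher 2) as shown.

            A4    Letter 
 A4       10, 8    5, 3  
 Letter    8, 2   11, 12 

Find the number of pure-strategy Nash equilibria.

2

Both A4: Publisher 1 gets 10 (best alternative 8); Publisher 2 gets 8 (best alternative 3). Neither deviates — NE.
Both Letter: Publisher 1 gets 11 (best alternative 5); Publisher 2 gets 12 (best alternative 2). Neither deviates — NE.
(Letter, A4) is not a NE: Publisher 1 would switch to A4 (10 > 8).
No other cell survives both best-response checks, so there are 2 pure NE.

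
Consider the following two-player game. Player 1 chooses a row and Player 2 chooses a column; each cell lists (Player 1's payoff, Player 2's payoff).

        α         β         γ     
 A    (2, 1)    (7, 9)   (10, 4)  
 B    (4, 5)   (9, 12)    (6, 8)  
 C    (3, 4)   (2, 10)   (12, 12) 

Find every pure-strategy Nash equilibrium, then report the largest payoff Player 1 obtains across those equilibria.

12

(B, β) is a pure NE (Player 1: 9 ≥ 7; Player 2: 12 ≥ 8). Player 1 gets 9.
(C, γ) is a pure NE (Player 1: 12 ≥ 10; Player 2: 12 ≥ 10). Player 1 gets 12.
Every other cell has a profitable deviation for at least one player. Highest of {9, 12} is 12.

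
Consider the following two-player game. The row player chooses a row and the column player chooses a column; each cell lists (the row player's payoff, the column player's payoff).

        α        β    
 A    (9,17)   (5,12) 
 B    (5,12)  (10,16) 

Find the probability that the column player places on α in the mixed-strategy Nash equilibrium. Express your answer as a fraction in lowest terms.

5/9

The column player's mix q on α must make the row player indifferent between A and B.
The row player's payoff from A: 9q + 5(1−q). From B: 5q + 10(1−q).
Set equal: 4q = 5(1−q) → q = 5/9.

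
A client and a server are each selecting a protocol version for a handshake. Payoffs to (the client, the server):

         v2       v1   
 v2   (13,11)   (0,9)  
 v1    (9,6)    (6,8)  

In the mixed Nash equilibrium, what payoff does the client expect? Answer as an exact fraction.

39/5

The server mixes with probability q on v2, chosen so the client is indifferent: 13q + 0(1−q) = 9q + 6(1−q) gives q = 3/5.
The client's expected payoff (from either row, since indifferent) is 13·3/5 + 0·2/5 = 39/5.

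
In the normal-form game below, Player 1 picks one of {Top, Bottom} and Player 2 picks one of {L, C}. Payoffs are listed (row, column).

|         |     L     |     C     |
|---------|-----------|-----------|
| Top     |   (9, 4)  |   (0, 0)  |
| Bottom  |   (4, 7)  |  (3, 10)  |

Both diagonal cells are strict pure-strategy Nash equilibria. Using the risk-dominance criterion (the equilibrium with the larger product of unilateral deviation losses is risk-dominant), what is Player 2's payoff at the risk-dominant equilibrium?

4

At (Top, L): Player 1 loses 9 − 4 = 5 by deviating; Player 2 loses 4 − 0 = 4. Product = 5·4 = 20.
At (Bottom, C): Player 1 loses 3 − 0 = 3 by deviating; Player 2 loses 10 − 7 = 3. Product = 3·3 = 9.
20 > 9, so (Top, L) is risk-dominant. Player 2's payoff there is 4.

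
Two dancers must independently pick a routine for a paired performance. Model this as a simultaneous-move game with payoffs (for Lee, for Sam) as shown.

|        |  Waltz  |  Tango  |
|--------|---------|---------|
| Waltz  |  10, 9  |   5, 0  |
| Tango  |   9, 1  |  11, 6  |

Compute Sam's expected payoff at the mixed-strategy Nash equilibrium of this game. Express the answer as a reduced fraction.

Lee mixes with probability p on Waltz, chosen so Sam is indifferent: 9p + 1(1−p) = 0p + 6(1−p) gives p = 5/14.
Sam's expected payoff is 9·5/14 + 1·9/14 = 27/7.

27/7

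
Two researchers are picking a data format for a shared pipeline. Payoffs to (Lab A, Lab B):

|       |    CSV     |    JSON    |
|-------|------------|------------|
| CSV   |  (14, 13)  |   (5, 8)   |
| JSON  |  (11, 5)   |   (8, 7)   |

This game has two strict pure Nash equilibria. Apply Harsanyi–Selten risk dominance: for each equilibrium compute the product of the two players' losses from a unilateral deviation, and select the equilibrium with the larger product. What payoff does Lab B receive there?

At both CSV: Lab A loses 14 − 11 = 3 by deviating; Lab B loses 13 − 8 = 5. Product = 3·5 = 15.
At both JSON: Lab A loses 8 − 5 = 3 by deviating; Lab B loses 7 − 5 = 2. Product = 3·2 = 6.
15 > 6, so both CSV is risk-dominant. Lab B's payoff there is 13.

13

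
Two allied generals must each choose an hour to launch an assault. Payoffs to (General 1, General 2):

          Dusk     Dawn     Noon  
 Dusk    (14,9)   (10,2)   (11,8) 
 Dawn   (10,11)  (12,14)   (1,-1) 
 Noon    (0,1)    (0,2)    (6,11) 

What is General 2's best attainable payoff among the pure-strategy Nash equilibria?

14

Both Dusk is a pure NE (General 1: 14 ≥ 10; General 2: 9 ≥ 8). General 2 gets 9.
Both Dawn is a pure NE (General 1: 12 ≥ 10; General 2: 14 ≥ 11). General 2 gets 14.
Every other cell has a profitable deviation for at least one player. Highest of {9, 14} is 14.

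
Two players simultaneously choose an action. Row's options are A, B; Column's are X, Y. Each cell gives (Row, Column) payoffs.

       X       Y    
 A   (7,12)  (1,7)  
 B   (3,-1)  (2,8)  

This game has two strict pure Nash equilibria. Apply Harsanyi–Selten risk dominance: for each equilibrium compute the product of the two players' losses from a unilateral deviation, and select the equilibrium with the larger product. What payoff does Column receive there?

At (A, X): Row loses 7 − 3 = 4 by deviating; Column loses 12 − 7 = 5. Product = 4·5 = 20.
At (B, Y): Row loses 2 − 1 = 1 by deviating; Column loses 8 − (-1) = 9. Product = 1·9 = 9.
20 > 9, so (A, X) is risk-dominant. Column's payoff there is 12.

12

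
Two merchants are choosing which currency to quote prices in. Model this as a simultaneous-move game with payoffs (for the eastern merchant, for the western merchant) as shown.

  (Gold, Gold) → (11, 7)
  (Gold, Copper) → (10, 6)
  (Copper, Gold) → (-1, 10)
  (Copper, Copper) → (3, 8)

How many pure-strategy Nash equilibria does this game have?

1

Both Gold: the eastern merchant gets 11 (best alternative -1); the western merchant gets 7 (best alternative 6). Neither deviates — NE.
Both Copper is not a NE: the eastern merchant would switch to Gold (10 > 3).
No other cell survives both best-response checks, so there is 1 pure NE.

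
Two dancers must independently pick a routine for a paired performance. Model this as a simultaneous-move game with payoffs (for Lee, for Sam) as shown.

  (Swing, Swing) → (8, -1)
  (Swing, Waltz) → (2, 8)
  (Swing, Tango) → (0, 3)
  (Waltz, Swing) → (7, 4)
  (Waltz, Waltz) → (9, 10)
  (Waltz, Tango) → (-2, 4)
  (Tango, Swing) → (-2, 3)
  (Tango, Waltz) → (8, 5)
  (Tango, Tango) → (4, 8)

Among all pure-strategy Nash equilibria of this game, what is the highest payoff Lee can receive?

9

Both Waltz is a pure NE (Lee: 9 ≥ 8; Sam: 10 ≥ 4). Lee gets 9.
Both Tango is a pure NE (Lee: 4 ≥ 0; Sam: 8 ≥ 5). Lee gets 4.
Every other cell has a profitable deviation for at least one player. Highest of {9, 4} is 9.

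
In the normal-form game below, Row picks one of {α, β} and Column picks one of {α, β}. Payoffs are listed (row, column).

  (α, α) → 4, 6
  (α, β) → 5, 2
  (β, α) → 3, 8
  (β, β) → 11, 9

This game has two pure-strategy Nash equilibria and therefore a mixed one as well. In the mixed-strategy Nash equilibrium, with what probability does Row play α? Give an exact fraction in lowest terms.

1/5

Row's mix p on α must make Column indifferent between α and β.
Column's payoff from α: 6p + 8(1−p). From β: 2p + 9(1−p).
Set equal: 4p = 1(1−p) → p = 1/5.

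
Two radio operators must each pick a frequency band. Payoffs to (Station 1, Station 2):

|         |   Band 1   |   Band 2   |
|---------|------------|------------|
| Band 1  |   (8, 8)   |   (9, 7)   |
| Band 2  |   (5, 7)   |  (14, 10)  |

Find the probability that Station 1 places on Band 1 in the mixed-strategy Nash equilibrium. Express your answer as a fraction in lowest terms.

Station 1's mix p on Band 1 must make Station 2 indifferent between Band 1 and Band 2.
Station 2's payoff from Band 1: 8p + 7(1−p). From Band 2: 7p + 10(1−p).
Set equal: 1p = 3(1−p) → p = 3/4.

3/4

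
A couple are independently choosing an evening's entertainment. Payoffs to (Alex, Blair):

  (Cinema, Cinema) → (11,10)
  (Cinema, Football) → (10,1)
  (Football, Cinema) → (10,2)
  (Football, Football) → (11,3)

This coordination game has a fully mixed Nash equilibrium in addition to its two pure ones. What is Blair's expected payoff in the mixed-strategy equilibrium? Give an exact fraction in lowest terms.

Alex mixes with probability p on Cinema, chosen so Blair is indifferent: 10p + 2(1−p) = 1p + 3(1−p) gives p = 1/10.
Blair's expected payoff is 10·1/10 + 2·9/10 = 14/5.

14/5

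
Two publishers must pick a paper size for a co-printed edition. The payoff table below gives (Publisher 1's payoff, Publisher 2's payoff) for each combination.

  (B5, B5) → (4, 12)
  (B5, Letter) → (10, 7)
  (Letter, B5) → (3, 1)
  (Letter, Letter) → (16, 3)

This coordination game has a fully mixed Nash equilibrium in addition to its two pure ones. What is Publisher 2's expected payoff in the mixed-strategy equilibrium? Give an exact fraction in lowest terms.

29/7

Publisher 1 mixes with probability p on B5, chosen so Publisher 2 is indifferent: 12p + 1(1−p) = 7p + 3(1−p) gives p = 2/7.
Publisher 2's expected payoff is 12·2/7 + 1·5/7 = 29/7.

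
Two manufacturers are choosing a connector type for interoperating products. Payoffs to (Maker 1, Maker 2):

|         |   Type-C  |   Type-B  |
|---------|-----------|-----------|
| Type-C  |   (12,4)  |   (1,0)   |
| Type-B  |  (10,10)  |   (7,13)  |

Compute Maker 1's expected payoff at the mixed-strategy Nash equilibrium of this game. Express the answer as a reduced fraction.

37/4

Maker 2 mixes with probability q on Type-C, chosen so Maker 1 is indifferent: 12q + 1(1−q) = 10q + 7(1−q) gives q = 3/4.
Maker 1's expected payoff (from either row, since indifferent) is 12·3/4 + 1·1/4 = 37/4.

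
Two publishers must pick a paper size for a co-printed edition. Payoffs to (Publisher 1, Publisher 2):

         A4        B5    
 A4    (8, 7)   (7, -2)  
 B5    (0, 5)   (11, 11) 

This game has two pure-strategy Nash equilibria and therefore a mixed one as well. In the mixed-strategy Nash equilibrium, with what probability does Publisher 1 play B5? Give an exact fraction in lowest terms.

Publisher 1's mix p on A4 must make Publisher 2 indifferent between A4 and B5.
Publisher 2's payoff from A4: 7p + 5(1−p). From B5: (-2)p + 11(1−p).
Set equal: 9p = 6(1−p) → p = 6/15 = 2/5.
Probability on B5 is 1 − 2/5 = 3/5.

3/5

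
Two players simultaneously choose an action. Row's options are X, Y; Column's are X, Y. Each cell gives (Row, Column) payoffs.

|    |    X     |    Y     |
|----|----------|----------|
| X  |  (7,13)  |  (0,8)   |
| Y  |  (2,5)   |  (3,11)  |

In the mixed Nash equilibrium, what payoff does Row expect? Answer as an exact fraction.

21/8

Column mixes with probability q on X, chosen so Row is indifferent: 7q + 0(1−q) = 2q + 3(1−q) gives q = 3/8.
Row's expected payoff (from either row, since indifferent) is 7·3/8 + 0·5/8 = 21/8.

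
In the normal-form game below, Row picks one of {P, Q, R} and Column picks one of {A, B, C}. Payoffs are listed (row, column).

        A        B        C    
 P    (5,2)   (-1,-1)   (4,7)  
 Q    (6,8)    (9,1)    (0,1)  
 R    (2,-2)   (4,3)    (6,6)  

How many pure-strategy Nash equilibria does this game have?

2

(Q, A): Row gets 6 (best alternative 5); Column gets 8 (best alternative 1). Neither deviates — NE.
(R, C): Row gets 6 (best alternative 4); Column gets 6 (best alternative 3). Neither deviates — NE.
(Q, B) is not a NE: Column would switch to A (8 > 1).
No other cell survives both best-response checks, so there are 2 pure NE.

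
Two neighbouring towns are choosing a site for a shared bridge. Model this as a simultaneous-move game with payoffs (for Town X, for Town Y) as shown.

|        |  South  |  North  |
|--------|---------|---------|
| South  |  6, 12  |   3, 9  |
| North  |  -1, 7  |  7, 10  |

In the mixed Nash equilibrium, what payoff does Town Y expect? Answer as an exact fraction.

Town X mixes with probability p on South, chosen so Town Y is indifferent: 12p + 7(1−p) = 9p + 10(1−p) gives p = 1/2.
Town Y's expected payoff is 12·1/2 + 7·1/2 = 19/2.

19/2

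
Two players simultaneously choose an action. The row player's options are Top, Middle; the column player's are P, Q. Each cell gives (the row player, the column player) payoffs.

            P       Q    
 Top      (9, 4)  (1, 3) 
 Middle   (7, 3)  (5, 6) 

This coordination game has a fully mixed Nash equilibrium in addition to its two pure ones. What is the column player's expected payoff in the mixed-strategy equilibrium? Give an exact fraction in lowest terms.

15/4

The row player mixes with probability p on Top, chosen so the column player is indifferent: 4p + 3(1−p) = 3p + 6(1−p) gives p = 3/4.
The column player's expected payoff is 4·3/4 + 3·1/4 = 15/4.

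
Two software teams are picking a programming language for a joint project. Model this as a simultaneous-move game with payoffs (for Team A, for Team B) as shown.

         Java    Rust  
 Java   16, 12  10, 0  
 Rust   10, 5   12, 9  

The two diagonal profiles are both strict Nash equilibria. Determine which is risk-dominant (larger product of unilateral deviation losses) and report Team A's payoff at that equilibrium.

16

At both Java: Team A loses 16 − 10 = 6 by deviating; Team B loses 12 − 0 = 12. Product = 6·12 = 72.
At both Rust: Team A loses 12 − 10 = 2 by deviating; Team B loses 9 − 5 = 4. Product = 2·4 = 8.
72 > 8, so both Java is risk-dominant. Team A's payoff there is 16.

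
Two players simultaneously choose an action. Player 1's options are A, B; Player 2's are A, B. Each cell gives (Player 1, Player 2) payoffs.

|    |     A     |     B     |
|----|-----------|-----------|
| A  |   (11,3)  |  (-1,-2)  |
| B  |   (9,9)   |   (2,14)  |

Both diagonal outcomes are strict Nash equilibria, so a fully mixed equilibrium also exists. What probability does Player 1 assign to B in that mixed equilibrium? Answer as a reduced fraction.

1/2

Player 1's mix p on A must make Player 2 indifferent between A and B.
Player 2's payoff from A: 3p + 9(1−p). From B: (-2)p + 14(1−p).
Set equal: 5p = 5(1−p) → p = 5/10 = 1/2.
Probability on B is 1 − 1/2 = 1/2.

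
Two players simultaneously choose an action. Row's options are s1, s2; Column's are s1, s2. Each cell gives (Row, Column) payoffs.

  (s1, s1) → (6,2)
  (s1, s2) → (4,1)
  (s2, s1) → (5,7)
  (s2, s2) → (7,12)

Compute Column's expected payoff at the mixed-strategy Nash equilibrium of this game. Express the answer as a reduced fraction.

17/6

Row mixes with probability p on s1, chosen so Column is indifferent: 2p + 7(1−p) = 1p + 12(1−p) gives p = 5/6.
Column's expected payoff is 2·5/6 + 7·1/6 = 17/6.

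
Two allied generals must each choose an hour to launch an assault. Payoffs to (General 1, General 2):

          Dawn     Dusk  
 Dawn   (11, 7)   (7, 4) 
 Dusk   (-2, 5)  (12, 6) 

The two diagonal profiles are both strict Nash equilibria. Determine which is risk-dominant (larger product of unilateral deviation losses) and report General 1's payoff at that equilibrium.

11

At both Dawn: General 1 loses 11 − (-2) = 13 by deviating; General 2 loses 7 − 4 = 3. Product = 13·3 = 39.
At both Dusk: General 1 loses 12 − 7 = 5 by deviating; General 2 loses 6 − 5 = 1. Product = 5·1 = 5.
39 > 5, so both Dawn is risk-dominant. General 1's payoff there is 11.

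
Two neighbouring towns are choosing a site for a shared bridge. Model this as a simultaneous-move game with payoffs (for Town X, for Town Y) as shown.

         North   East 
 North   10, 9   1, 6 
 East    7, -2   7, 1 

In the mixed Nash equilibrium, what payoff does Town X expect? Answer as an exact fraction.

7

Town Y mixes with probability q on North, chosen so Town X is indifferent: 10q + 1(1−q) = 7q + 7(1−q) gives q = 2/3.
Town X's expected payoff (from either row, since indifferent) is 10·2/3 + 1·1/3 = 7.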